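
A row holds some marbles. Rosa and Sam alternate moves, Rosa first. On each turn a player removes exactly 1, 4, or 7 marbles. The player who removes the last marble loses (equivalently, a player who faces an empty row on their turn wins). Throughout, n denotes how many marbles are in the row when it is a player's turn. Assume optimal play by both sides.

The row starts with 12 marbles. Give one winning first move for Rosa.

Label each position W (a win for the player to move) or L (a loss). A position with no legal move is W; any other position is W exactly when some move reaches an L, and L when every move reaches a W.
n=0: no move; the opponent has just taken the last marble and therefore loses → W
n=1: only reaches 0(W), which is W → L
n=2: reaches L-position 1 → W
n=3: only reaches 2(W), which is W → L
n=4: reaches L-position 3 → W
n=5: reaches L-position 1 → W
n=6: only reaches 5(W), 2(W), all W → L
n=7: reaches L-position 6 → W
n=8: reaches L-position 1 → W
n=9: only reaches 8(W), 5(W), 2(W), all W → L
n=10: reaches L-position 9 → W
n=11: only reaches 10(W), 7(W), 4(W), all W → L
n=12: reaches L-position 11 → W
From 12, the L positions reachable in one move are: 11.

Remove 1, leaving 11.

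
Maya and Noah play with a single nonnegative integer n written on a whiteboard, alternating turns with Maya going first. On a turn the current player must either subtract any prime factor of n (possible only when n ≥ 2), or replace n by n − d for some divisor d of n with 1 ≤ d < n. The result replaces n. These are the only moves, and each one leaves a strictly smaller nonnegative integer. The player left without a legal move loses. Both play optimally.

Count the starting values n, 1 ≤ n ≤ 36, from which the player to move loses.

Positions with no move are L. A position that does have a move is losing for the player to move precisely when every available move leads to a winning position for the opponent. Fill in the labels:
n=0: no move → L
n=1: no move → L
n=2: reaches L-position 0 → W
n=3: reaches L-position 0 → W
n=4: only reaches 2(W), 3(W), all W → L
n=5: reaches L-position 0 → W
n=6: reaches L-position 4 → W
n=7: reaches L-position 0 → W
n=8: reaches L-position 4 → W
n=9: only reaches 6(W), 8(W), all W → L
n=10: reaches L-position 9 → W
n=11: reaches L-position 0 → W
n=12: reaches L-position 9 → W
n=13: reaches L-position 0 → W
n=14: only reaches 7(W), 12(W), 13(W), all W → L
n=15: reaches L-position 14 → W
n=16: reaches L-position 14 → W
n=17: reaches L-position 0 → W
n=18: reaches L-position 9 → W
n=19: reaches L-position 0 → W
n=20: only reaches 10(W), 15(W), 16(W), 18(W), 19(W), all W → L
n=21: reaches L-position 14 → W
n=22: reaches L-position 20 → W
n=23: reaches L-position 0 → W
n=24: reaches L-position 20 → W
n=25: reaches L-position 20 → W
n=26: only reaches 13(W), 24(W), 25(W), all W → L
n=27: reaches L-position 26 → W
n=28: reaches L-position 14 → W
n=29: reaches L-position 0 → W
n=30: reaches L-position 20 → W
n=31: reaches L-position 0 → W
n=32: only reaches 16(W), 24(W), 28(W), 30(W), 31(W), all W → L
n=33: reaches L-position 32 → W
n=34: reaches L-position 32 → W
n=35: only reaches 28(W), 30(W), 34(W), all W → L
n=36: reaches L-position 32 → W
L entries with 1 ≤ n ≤ 36 (n=0 is outside the asked range and is not counted): n = 1, 4, 9, 14, 20, 26, 32, 35; that makes 8.

8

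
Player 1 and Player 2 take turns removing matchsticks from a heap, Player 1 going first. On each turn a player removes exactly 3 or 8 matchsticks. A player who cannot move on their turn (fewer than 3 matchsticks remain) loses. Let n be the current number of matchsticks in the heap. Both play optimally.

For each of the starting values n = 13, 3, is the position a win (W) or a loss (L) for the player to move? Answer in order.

Work bottom-up. With no move the player to move loses. Otherwise the position is W if at least one move leads to an L position for the opponent, and L if every move leads to a W.
n=0: no move → L
n=1: no move → L
n=2: no move → L
n=3: reaches L-position 0 → W
n=4: reaches L-position 1 → W
n=5: reaches L-position 2 → W
n=6: only reaches 3(W), which is W → L
n=7: only reaches 4(W), which is W → L
n=8: reaches L-position 0 → W
n=9: reaches L-position 6 → W
n=10: reaches L-position 7 → W
n=11: only reaches 8(W), 3(W), all W → L
n=12: only reaches 9(W), 4(W), all W → L
n=13: only reaches 10(W), 5(W), all W → L

13: L, 3: W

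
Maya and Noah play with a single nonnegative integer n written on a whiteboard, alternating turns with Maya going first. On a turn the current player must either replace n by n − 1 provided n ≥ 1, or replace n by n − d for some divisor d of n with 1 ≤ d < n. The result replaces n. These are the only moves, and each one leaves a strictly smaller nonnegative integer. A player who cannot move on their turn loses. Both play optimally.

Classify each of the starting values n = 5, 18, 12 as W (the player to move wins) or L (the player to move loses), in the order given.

5: L, 18: W, 12: W

Build the W/L table. Terminal = L. A non-terminal position is W if it has a move to some L; otherwise it is L.
n=0: no move → L
n=1: can move to 0, which is L ⇒ W
n=2: the only move is to 1(W), a W ⇒ L
n=3: can move to 2, which is L ⇒ W
n=4: can move to 2, which is L ⇒ W
n=5: the only move is to 4(W), a W ⇒ L
n=6: can move to 5, which is L ⇒ W
n=7: the only move is to 6(W), a W ⇒ L
n=8: can move to 7, which is L ⇒ W
n=9: moves to 6(W), 8(W); every one is W ⇒ L
n=10: can move to 5, which is L ⇒ W
n=11: the only move is to 10(W), a W ⇒ L
n=12: can move to 9, which is L ⇒ W
n=13: the only move is to 12(W), a W ⇒ L
n=14: can move to 7, which is L ⇒ W
n=15: moves to 10(W), 12(W), 14(W); every one is W ⇒ L
n=16: can move to 15, which is L ⇒ W
n=17: the only move is to 16(W), a W ⇒ L
n=18: can move to 9, which is L ⇒ W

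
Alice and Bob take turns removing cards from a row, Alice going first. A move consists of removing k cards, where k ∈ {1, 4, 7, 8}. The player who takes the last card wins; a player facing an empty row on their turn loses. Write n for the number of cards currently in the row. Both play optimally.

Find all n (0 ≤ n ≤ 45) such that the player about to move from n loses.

0, 2, 5, 11, 14, 16, 25, 27, 30, 36, 39, 41

Label each position W (a win for the player to move) or L (a loss). A position with no legal move is L; any other position is W exactly when some move reaches an L, and L when every move reaches a W.
n=0: no move → L
n=1: can move to 0, which is L ⇒ W
n=2: the only move is to 1(W), a W ⇒ L
n=3: can move to 2, which is L ⇒ W
n=4: can move to 0, which is L ⇒ W
n=5: moves to 4(W), 1(W); every one is W ⇒ L
n=6: can move to 5, which is L ⇒ W
n=7: can move to 0, which is L ⇒ W
n=8: can move to 0, which is L ⇒ W
n=9: can move to 5, which is L ⇒ W
n=10: can move to 2, which is L ⇒ W
n=11: moves to 10(W), 7(W), 4(W), 3(W); every one is W ⇒ L
n=12: can move to 11, which is L ⇒ W
n=13: can move to 5, which is L ⇒ W
n=14: moves to 13(W), 10(W), 7(W), 6(W); every one is W ⇒ L
n=15: can move to 14, which is L ⇒ W
n=16: moves to 15(W), 12(W), 9(W), 8(W); every one is W ⇒ L
n=17: can move to 16, which is L ⇒ W
n=18: can move to 14, which is L ⇒ W
n=19: can move to 11, which is L ⇒ W
n=20: can move to 16, which is L ⇒ W
n=21: can move to 14, which is L ⇒ W
n=22: can move to 14, which is L ⇒ W
n=23: can move to 16, which is L ⇒ W
n=24: can move to 16, which is L ⇒ W
n=25: moves to 24(W), 21(W), 18(W), 17(W); every one is W ⇒ L
n=26: can move to 25, which is L ⇒ W
n=27: moves to 26(W), 23(W), 20(W), 19(W); every one is W ⇒ L
n=28: can move to 27, which is L ⇒ W
n=29: can move to 25, which is L ⇒ W
n=30: moves to 29(W), 26(W), 23(W), 22(W); every one is W ⇒ L
n=31: can move to 30, which is L ⇒ W
n=32: can move to 25, which is L ⇒ W
n=33: can move to 25, which is L ⇒ W
n=34: can move to 30, which is L ⇒ W
n=35: can move to 27, which is L ⇒ W
n=36: moves to 35(W), 32(W), 29(W), 28(W); every one is W ⇒ L
n=37: can move to 36, which is L ⇒ W
n=38: can move to 30, which is L ⇒ W
n=39: moves to 38(W), 35(W), 32(W), 31(W); every one is W ⇒ L
n=40: can move to 39, which is L ⇒ W
n=41: moves to 40(W), 37(W), 34(W), 33(W); every one is W ⇒ L
n=42: can move to 41, which is L ⇒ W
n=43: can move to 39, which is L ⇒ W
n=44: can move to 36, which is L ⇒ W
n=45: can move to 41, which is L ⇒ W
Reading off the rows marked L gives the requested list; there are 12 such values of n.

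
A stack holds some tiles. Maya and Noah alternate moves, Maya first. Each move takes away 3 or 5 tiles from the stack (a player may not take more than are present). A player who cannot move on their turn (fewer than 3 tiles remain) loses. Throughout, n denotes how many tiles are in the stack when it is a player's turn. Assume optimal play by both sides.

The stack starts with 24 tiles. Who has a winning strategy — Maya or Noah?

Noah wins.

Positions with no move are L. A position that does have a move is losing for the player to move precisely when every available move leads to a winning position for the opponent. Fill in the labels:
n=0: no move → L
n=1: no move → L
n=2: no move → L
n=3: can move to 0, which is L ⇒ W
n=4: can move to 1, which is L ⇒ W
n=5: can move to 2, which is L ⇒ W
n=6: can move to 1, which is L ⇒ W
n=7: can move to 2, which is L ⇒ W
n=8: moves to 5(W), 3(W); every one is W ⇒ L
n=9: moves to 6(W), 4(W); every one is W ⇒ L
n=10: moves to 7(W), 5(W); every one is W ⇒ L
n=11: can move to 8, which is L ⇒ W
n=12: can move to 9, which is L ⇒ W
n=13: can move to 10, which is L ⇒ W
n=14: can move to 9, which is L ⇒ W
n=15: can move to 10, which is L ⇒ W
n=16: moves to 13(W), 11(W); every one is W ⇒ L
n=17: moves to 14(W), 12(W); every one is W ⇒ L
n=18: moves to 15(W), 13(W); every one is W ⇒ L
n=19: can move to 16, which is L ⇒ W
n=20: can move to 17, which is L ⇒ W
n=21: can move to 18, which is L ⇒ W
n=22: can move to 17, which is L ⇒ W
n=23: can move to 18, which is L ⇒ W
n=24: moves to 21(W), 19(W); every one is W ⇒ L
Every move from 24 reaches a W position, so the mover loses.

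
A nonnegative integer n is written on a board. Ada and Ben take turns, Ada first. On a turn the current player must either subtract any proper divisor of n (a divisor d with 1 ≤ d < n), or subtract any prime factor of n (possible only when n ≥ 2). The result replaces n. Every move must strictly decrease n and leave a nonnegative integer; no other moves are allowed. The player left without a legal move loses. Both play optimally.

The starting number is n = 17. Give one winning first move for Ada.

Move to 0.

Work bottom-up. With no move the player to move loses. Otherwise the position is W if at least one move leads to an L position for the opponent, and L if every move leads to a W.
n=0: no move → L
n=1: no move → L
n=2: can move to 0, which is L ⇒ W
n=3: can move to 0, which is L ⇒ W
n=4: moves to 2(W), 3(W); every one is W ⇒ L
n=5: can move to 0, which is L ⇒ W
n=6: can move to 4, which is L ⇒ W
n=7: can move to 0, which is L ⇒ W
n=8: can move to 4, which is L ⇒ W
n=9: moves to 6(W), 8(W); every one is W ⇒ L
n=10: can move to 9, which is L ⇒ W
n=11: can move to 0, which is L ⇒ W
n=12: can move to 9, which is L ⇒ W
n=13: can move to 0, which is L ⇒ W
n=14: moves to 7(W), 12(W), 13(W); every one is W ⇒ L
n=15: can move to 14, which is L ⇒ W
n=16: can move to 14, which is L ⇒ W
n=17: can move to 0, which is L ⇒ W
From 17, the L positions reachable in one move are: 0.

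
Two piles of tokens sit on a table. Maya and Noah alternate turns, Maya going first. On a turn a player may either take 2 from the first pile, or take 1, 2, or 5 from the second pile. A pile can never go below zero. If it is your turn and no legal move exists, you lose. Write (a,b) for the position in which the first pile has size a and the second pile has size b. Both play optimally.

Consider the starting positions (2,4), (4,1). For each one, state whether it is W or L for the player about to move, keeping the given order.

(2,4): L, (4,1): W

Positions with no move are L. A position that does have a move is losing for the player to move precisely when every available move leads to a winning position for the opponent. Fill in the labels:
No move ever increases a pile, so every position that can arise here has a ≤ 4 and b ≤ 4; it is enough to label the cells with 0 ≤ a ≤ 4 and 0 ≤ b ≤ 4.
Every move lowers a or b (never raises either), so fill the grid row by row in increasing a, and left to right within a row: each cell's successors are then already labelled.
      b=0  b=1  b=2  b=3  b=4
a=0:    L    W    W    L    W
a=1:    L    W    W    L    W
a=2:    W    L    W    W    L
a=3:    W    L    W    W    L
a=4:    L    W    W    L    W
Cells with no legal move (terminal, hence L): (0,0), (1,0).
The remaining L cells, each justified by listing all of its moves:
(0,3): →(0,2)(W), (0,1)(W) — all W, so L
(1,3): →(1,2)(W), (1,1)(W) — all W, so L
(2,1): →(0,1)(W), (2,0)(W) — all W, so L
(2,4): →(0,4)(W), (2,3)(W), (2,2)(W) — all W, so L
(3,1): →(1,1)(W), (3,0)(W) — all W, so L
(3,4): →(1,4)(W), (3,3)(W), (3,2)(W) — all W, so L
(4,0): →(2,0)(W) only, which is W, so L
(4,3): →(2,3)(W), (4,2)(W), (4,1)(W) — all W, so L
Every other cell has at least one move into one of the L cells above, so it is W.
(2,4): one of the L cells justified above, so L
(4,1): the move to (2,1) reaches an L cell, so W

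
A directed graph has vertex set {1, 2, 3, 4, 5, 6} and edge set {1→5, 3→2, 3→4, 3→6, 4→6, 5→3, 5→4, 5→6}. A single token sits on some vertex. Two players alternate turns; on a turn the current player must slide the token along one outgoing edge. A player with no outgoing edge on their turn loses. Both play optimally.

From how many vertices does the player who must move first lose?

Use the standard recursion: the mover loses at a terminal position; elsewhere, the mover wins exactly when some move hands the opponent an L position.
Every edge goes from a vertex to one that appears earlier in the order 2, 6, 4, 3, 5, 1, so processing vertices in that order labels each vertex after all of its successors.
2: no outgoing edge → L
6: no outgoing edge → L
4: W (go to 6, an L position)
3: W (go to 6, an L position)
5: W (go to 6, an L position)
1: L (sole option 5(W) is W)
The L vertices are 1, 2, 6; that is 3 in all.

3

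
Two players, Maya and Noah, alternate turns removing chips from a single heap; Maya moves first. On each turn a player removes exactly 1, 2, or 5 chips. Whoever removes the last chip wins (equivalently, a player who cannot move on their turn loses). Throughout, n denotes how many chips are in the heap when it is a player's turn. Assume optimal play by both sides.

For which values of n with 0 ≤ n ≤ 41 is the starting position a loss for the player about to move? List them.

Classify positions by backward induction: terminal positions (no move available) are L. From any other position, the mover wins iff some move reaches an L.
n=0: no move → L
n=1: reaches L-position 0 → W
n=2: reaches L-position 0 → W
n=3: only reaches 2(W), 1(W), all W → L
n=4: reaches L-position 3 → W
n=5: reaches L-position 3 → W
n=6: only reaches 5(W), 4(W), 1(W), all W → L
n=7: reaches L-position 6 → W
n=8: reaches L-position 6 → W
n=9: only reaches 8(W), 7(W), 4(W), all W → L
n=10: reaches L-position 9 → W
n=11: reaches L-position 9 → W
n=12: only reaches 11(W), 10(W), 7(W), all W → L
n=13: reaches L-position 12 → W
n=14: reaches L-position 12 → W
n=15: only reaches 14(W), 13(W), 10(W), all W → L
n=16: reaches L-position 15 → W
n=17: reaches L-position 15 → W
n=18: only reaches 17(W), 16(W), 13(W), all W → L
n=19: reaches L-position 18 → W
n=20: reaches L-position 18 → W
n=21: only reaches 20(W), 19(W), 16(W), all W → L
n=22: reaches L-position 21 → W
n=23: reaches L-position 21 → W
n=24: only reaches 23(W), 22(W), 19(W), all W → L
n=25: reaches L-position 24 → W
n=26: reaches L-position 24 → W
n=27: only reaches 26(W), 25(W), 22(W), all W → L
n=28: reaches L-position 27 → W
n=29: reaches L-position 27 → W
n=30: only reaches 29(W), 28(W), 25(W), all W → L
n=31: reaches L-position 30 → W
n=32: reaches L-position 30 → W
n=33: only reaches 32(W), 31(W), 28(W), all W → L
n=34: reaches L-position 33 → W
n=35: reaches L-position 33 → W
n=36: only reaches 35(W), 34(W), 31(W), all W → L
n=37: reaches L-position 36 → W
n=38: reaches L-position 36 → W
n=39: only reaches 38(W), 37(W), 34(W), all W → L
n=40: reaches L-position 39 → W
n=41: reaches L-position 39 → W
The losing starting values of n are exactly the entries labelled L in this table (14 of them).

0, 3, 6, 9, 12, 15, 18, 21, 24, 27, 30, 33, 36, 39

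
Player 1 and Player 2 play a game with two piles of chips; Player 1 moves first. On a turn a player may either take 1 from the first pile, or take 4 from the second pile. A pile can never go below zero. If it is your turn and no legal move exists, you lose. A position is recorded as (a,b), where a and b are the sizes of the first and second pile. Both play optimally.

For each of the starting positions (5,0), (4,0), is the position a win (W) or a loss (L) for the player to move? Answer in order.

Label each position W (a win for the player to move) or L (a loss). A position with no legal move is L; any other position is W exactly when some move reaches an L, and L when every move reaches a W.
No move ever increases a pile, so every position that can arise here has a ≤ 5 and b ≤ 0; it is enough to label the cells with 0 ≤ a ≤ 5 and 0 ≤ b ≤ 0.
Every move lowers a or b (never raises either), so fill the grid row by row in increasing a, and left to right within a row: each cell's successors are then already labelled.
      b=0
a=0:    L
a=1:    W
a=2:    L
a=3:    W
a=4:    L
a=5:    W
Cells with no legal move (terminal, hence L): (0,0).
The remaining L cells, each justified by listing all of its moves:
(2,0): →(1,0)(W) only, which is W, so L
(4,0): →(3,0)(W) only, which is W, so L
Every other cell has at least one move into one of the L cells above, so it is W.
(5,0): the move to (4,0) reaches an L cell, so W
(4,0): one of the L cells justified above, so L

(5,0): W, (4,0): L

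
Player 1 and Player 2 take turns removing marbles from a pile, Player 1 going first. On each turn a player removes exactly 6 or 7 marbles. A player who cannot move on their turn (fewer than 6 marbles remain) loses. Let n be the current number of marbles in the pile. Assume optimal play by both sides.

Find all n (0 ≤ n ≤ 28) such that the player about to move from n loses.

0, 1, 2, 3, 4, 5, 13, 14, 15, 16, 17, 18, 26, 27, 28

Work bottom-up. With no move the player to move loses. Otherwise the position is W if at least one move leads to an L position for the opponent, and L if every move leads to a W.
n=0: no move → L
n=1: no move → L
n=2: no move → L
n=3: no move → L
n=4: no move → L
n=5: no move → L
n=6: reaches L-position 0 → W
n=7: reaches L-position 1 → W
n=8: reaches L-position 2 → W
n=9: reaches L-position 3 → W
n=10: reaches L-position 4 → W
n=11: reaches L-position 5 → W
n=12: reaches L-position 5 → W
n=13: only reaches 7(W), 6(W), all W → L
n=14: only reaches 8(W), 7(W), all W → L
n=15: only reaches 9(W), 8(W), all W → L
n=16: only reaches 10(W), 9(W), all W → L
n=17: only reaches 11(W), 10(W), all W → L
n=18: only reaches 12(W), 11(W), all W → L
n=19: reaches L-position 13 → W
n=20: reaches L-position 14 → W
n=21: reaches L-position 15 → W
n=22: reaches L-position 16 → W
n=23: reaches L-position 17 → W
n=24: reaches L-position 18 → W
n=25: reaches L-position 18 → W
n=26: only reaches 20(W), 19(W), all W → L
n=27: only reaches 21(W), 20(W), all W → L
n=28: only reaches 22(W), 21(W), all W → L
Reading off the rows marked L gives the requested list; there are 15 such values of n.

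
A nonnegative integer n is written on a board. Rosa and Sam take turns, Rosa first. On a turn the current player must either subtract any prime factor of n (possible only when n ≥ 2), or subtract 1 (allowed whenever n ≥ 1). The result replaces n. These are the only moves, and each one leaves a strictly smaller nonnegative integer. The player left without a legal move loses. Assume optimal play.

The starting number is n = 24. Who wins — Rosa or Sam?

Build the W/L table. Terminal = L. A non-terminal position is W if it has a move to some L; otherwise it is L.
n=0: no move → L
n=1: →0(L), so W
n=2: →0(L), so W
n=3: →0(L), so W
n=4: →2(W), 3(W) — all W, so L
n=5: →0(L), so W
n=6: →4(L), so W
n=7: →0(L), so W
n=8: →6(W), 7(W) — all W, so L
n=9: →8(L), so W
n=10: →8(L), so W
n=11: →0(L), so W
n=12: →9(W), 10(W), 11(W) — all W, so L
n=13: →0(L), so W
n=14: →12(L), so W
n=15: →12(L), so W
n=16: →14(W), 15(W) — all W, so L
n=17: →0(L), so W
n=18: →16(L), so W
n=19: →0(L), so W
n=20: →15(W), 18(W), 19(W) — all W, so L
n=21: →20(L), so W
n=22: →20(L), so W
n=23: →0(L), so W
n=24: →21(W), 22(W), 23(W) — all W, so L
Every move from 24 reaches a W position, so the mover loses.

Sam wins.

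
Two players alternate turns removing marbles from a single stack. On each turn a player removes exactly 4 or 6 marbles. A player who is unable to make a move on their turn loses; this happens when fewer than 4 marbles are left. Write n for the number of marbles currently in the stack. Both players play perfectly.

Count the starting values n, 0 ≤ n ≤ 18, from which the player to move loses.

Use the standard recursion: the mover loses at a terminal position; elsewhere, the mover wins exactly when some move hands the opponent an L position.
n=0: no move → L
n=1: no move → L
n=2: no move → L
n=3: no move → L
n=4: can move to 0, which is L ⇒ W
n=5: can move to 1, which is L ⇒ W
n=6: can move to 2, which is L ⇒ W
n=7: can move to 3, which is L ⇒ W
n=8: can move to 2, which is L ⇒ W
n=9: can move to 3, which is L ⇒ W
n=10: moves to 6(W), 4(W); every one is W ⇒ L
n=11: moves to 7(W), 5(W); every one is W ⇒ L
n=12: moves to 8(W), 6(W); every one is W ⇒ L
n=13: moves to 9(W), 7(W); every one is W ⇒ L
n=14: can move to 10, which is L ⇒ W
n=15: can move to 11, which is L ⇒ W
n=16: can move to 12, which is L ⇒ W
n=17: can move to 13, which is L ⇒ W
n=18: can move to 12, which is L ⇒ W
L entries with 0 ≤ n ≤ 18: n = 0, 1, 2, 3, 10, 11, 12, 13; that makes 8.

8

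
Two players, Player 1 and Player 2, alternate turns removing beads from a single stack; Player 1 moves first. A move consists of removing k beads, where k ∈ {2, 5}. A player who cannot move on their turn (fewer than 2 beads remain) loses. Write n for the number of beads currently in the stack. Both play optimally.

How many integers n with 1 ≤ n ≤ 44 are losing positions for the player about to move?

Label each position W (a win for the player to move) or L (a loss). A position with no legal move is L; any other position is W exactly when some move reaches an L, and L when every move reaches a W.
n=0: no move → L
n=1: no move → L
n=2: reaches L-position 0 → W
n=3: reaches L-position 1 → W
n=4: only reaches 2(W), which is W → L
n=5: reaches L-position 0 → W
n=6: reaches L-position 4 → W
n=7: only reaches 5(W), 2(W), all W → L
n=8: only reaches 6(W), 3(W), all W → L
n=9: reaches L-position 7 → W
n=10: reaches L-position 8 → W
n=11: only reaches 9(W), 6(W), all W → L
n=12: reaches L-position 7 → W
n=13: reaches L-position 11 → W
n=14: only reaches 12(W), 9(W), all W → L
n=15: only reaches 13(W), 10(W), all W → L
n=16: reaches L-position 14 → W
n=17: reaches L-position 15 → W
n=18: only reaches 16(W), 13(W), all W → L
n=19: reaches L-position 14 → W
n=20: reaches L-position 18 → W
n=21: only reaches 19(W), 16(W), all W → L
n=22: only reaches 20(W), 17(W), all W → L
n=23: reaches L-position 21 → W
n=24: reaches L-position 22 → W
n=25: only reaches 23(W), 20(W), all W → L
n=26: reaches L-position 21 → W
n=27: reaches L-position 25 → W
n=28: only reaches 26(W), 23(W), all W → L
n=29: only reaches 27(W), 24(W), all W → L
n=30: reaches L-position 28 → W
n=31: reaches L-position 29 → W
n=32: only reaches 30(W), 27(W), all W → L
n=33: reaches L-position 28 → W
n=34: reaches L-position 32 → W
n=35: only reaches 33(W), 30(W), all W → L
n=36: only reaches 34(W), 31(W), all W → L
n=37: reaches L-position 35 → W
n=38: reaches L-position 36 → W
n=39: only reaches 37(W), 34(W), all W → L
n=40: reaches L-position 35 → W
n=41: reaches L-position 39 → W
n=42: only reaches 40(W), 37(W), all W → L
n=43: only reaches 41(W), 38(W), all W → L
n=44: reaches L-position 42 → W
L entries with 1 ≤ n ≤ 44 (n=0 is outside the asked range and is not counted): n = 1, 4, 7, 8, 11, 14, 15, 18, 21, 22, 25, 28, 29, 32, 35, 36, 39, 42, 43; that makes 19.

19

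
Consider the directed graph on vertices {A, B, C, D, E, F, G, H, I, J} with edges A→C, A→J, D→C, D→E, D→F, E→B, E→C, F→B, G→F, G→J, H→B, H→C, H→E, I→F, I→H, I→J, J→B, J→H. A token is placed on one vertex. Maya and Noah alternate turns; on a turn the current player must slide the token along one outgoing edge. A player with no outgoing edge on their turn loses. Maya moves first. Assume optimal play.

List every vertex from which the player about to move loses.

Work bottom-up. With no move the player to move loses. Otherwise the position is W if at least one move leads to an L position for the opponent, and L if every move leads to a W.
Every edge goes from a vertex to one that appears earlier in the order C, B, E, H, F, D, J, I, G, A, so processing vertices in that order labels each vertex after all of its successors.
C: no outgoing edge → L
B: no outgoing edge → L
E: can move to B, which is L ⇒ W
H: can move to B, which is L ⇒ W
F: can move to B, which is L ⇒ W
D: can move to C, which is L ⇒ W
J: can move to B, which is L ⇒ W
I: moves to J(W), F(W), H(W); every one is W ⇒ L
G: moves to J(W), F(W); every one is W ⇒ L
A: can move to C, which is L ⇒ W
The losing starting vertices are exactly the entries labelled L in this table (4 of them).

B, C, G, I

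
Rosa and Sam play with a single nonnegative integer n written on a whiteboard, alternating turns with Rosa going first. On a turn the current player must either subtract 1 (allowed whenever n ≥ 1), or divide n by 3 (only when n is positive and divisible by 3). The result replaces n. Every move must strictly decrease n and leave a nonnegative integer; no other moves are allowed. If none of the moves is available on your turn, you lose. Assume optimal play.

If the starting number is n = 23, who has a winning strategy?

Classify positions by backward induction: terminal positions (no move available) are L. From any other position, the mover wins iff some move reaches an L.
n=0: no move → L
n=1: reaches L-position 0 → W
n=2: only reaches 1(W), which is W → L
n=3: reaches L-position 2 → W
n=4: only reaches 3(W), which is W → L
n=5: reaches L-position 4 → W
n=6: reaches L-position 2 → W
n=7: only reaches 6(W), which is W → L
n=8: reaches L-position 7 → W
n=9: only reaches 3(W), 8(W), all W → L
n=10: reaches L-position 9 → W
n=11: only reaches 10(W), which is W → L
n=12: reaches L-position 4 → W
n=13: only reaches 12(W), which is W → L
n=14: reaches L-position 13 → W
n=15: only reaches 5(W), 14(W), all W → L
n=16: reaches L-position 15 → W
n=17: only reaches 16(W), which is W → L
n=18: reaches L-position 17 → W
n=19: only reaches 18(W), which is W → L
n=20: reaches L-position 19 → W
n=21: reaches L-position 7 → W
n=22: only reaches 21(W), which is W → L
n=23: reaches L-position 22 → W
The starting position 23 is W: Rosa should move to 22, handing over an L position.

Rosa wins.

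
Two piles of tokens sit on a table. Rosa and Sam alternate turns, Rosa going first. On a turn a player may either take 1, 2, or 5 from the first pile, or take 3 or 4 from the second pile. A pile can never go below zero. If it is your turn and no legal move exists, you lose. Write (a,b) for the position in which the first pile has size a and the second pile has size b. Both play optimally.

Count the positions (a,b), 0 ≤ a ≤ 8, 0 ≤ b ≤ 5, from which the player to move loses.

18

Build the W/L table. Terminal = L. A non-terminal position is W if it has a move to some L; otherwise it is L.
Every move lowers a or b (never raises either), so fill the grid row by row in increasing a, and left to right within a row: each cell's successors are then already labelled.
      b=0  b=1  b=2  b=3  b=4  b=5
a=0:    L    L    L    W    W    W
a=1:    W    W    W    L    L    L
a=2:    W    W    W    W    W    W
a=3:    L    L    L    W    W    W
a=4:    W    W    W    L    L    L
a=5:    W    W    W    W    W    W
a=6:    L    L    L    W    W    W
a=7:    W    W    W    L    L    L
a=8:    W    W    W    W    W    W
Cells with no legal move (terminal, hence L): (0,0), (0,1), (0,2).
The remaining L cells, each justified by listing all of its moves:
(1,3): →(0,3)(W), (1,0)(W) — all W, so L
(1,4): →(0,4)(W), (1,1)(W), (1,0)(W) — all W, so L
(1,5): →(0,5)(W), (1,2)(W), (1,1)(W) — all W, so L
(3,0): →(2,0)(W), (1,0)(W) — all W, so L
(3,1): →(2,1)(W), (1,1)(W) — all W, so L
(3,2): →(2,2)(W), (1,2)(W) — all W, so L
(4,3): →(3,3)(W), (2,3)(W), (4,0)(W) — all W, so L
(4,4): →(3,4)(W), (2,4)(W), (4,1)(W), (4,0)(W) — all W, so L
(4,5): →(3,5)(W), (2,5)(W), (4,2)(W), (4,1)(W) — all W, so L
(6,0): →(5,0)(W), (4,0)(W), (1,0)(W) — all W, so L
(6,1): →(5,1)(W), (4,1)(W), (1,1)(W) — all W, so L
(6,2): →(5,2)(W), (4,2)(W), (1,2)(W) — all W, so L
(7,3): →(6,3)(W), (5,3)(W), (2,3)(W), (7,0)(W) — all W, so L
(7,4): →(6,4)(W), (5,4)(W), (2,4)(W), (7,1)(W), (7,0)(W) — all W, so L
(7,5): →(6,5)(W), (5,5)(W), (2,5)(W), (7,2)(W), (7,1)(W) — all W, so L
Every other cell has at least one move into one of the L cells above, so it is W.
L cells per row: a=0: 3, a=1: 3, a=2: 0, a=3: 3, a=4: 3, a=5: 0, a=6: 3, a=7: 3, a=8: 0; total 18.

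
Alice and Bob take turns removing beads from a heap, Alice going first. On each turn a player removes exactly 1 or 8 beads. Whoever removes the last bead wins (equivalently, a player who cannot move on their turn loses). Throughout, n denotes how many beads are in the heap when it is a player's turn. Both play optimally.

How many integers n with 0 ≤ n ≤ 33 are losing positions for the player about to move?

16

Compute win/loss labels from the base case upward. A position with no move is L. Any other position is W if it can reach an L in one move, else L.
n=0: no move → L
n=1: →0(L), so W
n=2: →1(W) only, which is W, so L
n=3: →2(L), so W
n=4: →3(W) only, which is W, so L
n=5: →4(L), so W
n=6: →5(W) only, which is W, so L
n=7: →6(L), so W
n=8: →0(L), so W
n=9: →8(W), 1(W) — all W, so L
n=10: →9(L), so W
n=11: →10(W), 3(W) — all W, so L
n=12: →11(L), so W
n=13: →12(W), 5(W) — all W, so L
n=14: →13(L), so W
n=15: →14(W), 7(W) — all W, so L
n=16: →15(L), so W
n=17: →9(L), so W
n=18: →17(W), 10(W) — all W, so L
n=19: →18(L), so W
n=20: →19(W), 12(W) — all W, so L
n=21: →20(L), so W
n=22: →21(W), 14(W) — all W, so L
n=23: →22(L), so W
n=24: →23(W), 16(W) — all W, so L
n=25: →24(L), so W
n=26: →18(L), so W
n=27: →26(W), 19(W) — all W, so L
n=28: →27(L), so W
n=29: →28(W), 21(W) — all W, so L
n=30: →29(L), so W
n=31: →30(W), 23(W) — all W, so L
n=32: →31(L), so W
n=33: →32(W), 25(W) — all W, so L
L entries with 0 ≤ n ≤ 33: n = 0, 2, 4, 6, 9, 11, 13, 15, 18, 20, 22, 24, 27, 29, 31, 33; that makes 16.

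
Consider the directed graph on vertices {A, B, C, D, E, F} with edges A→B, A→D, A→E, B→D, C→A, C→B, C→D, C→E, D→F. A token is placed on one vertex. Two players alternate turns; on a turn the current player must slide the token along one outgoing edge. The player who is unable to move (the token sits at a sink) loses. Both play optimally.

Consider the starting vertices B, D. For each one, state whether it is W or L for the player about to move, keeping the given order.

B: L, D: W

Compute win/loss labels from the base case upward. A position with no move is L. Any other position is W if it can reach an L in one move, else L.
Every edge goes from a vertex to one that appears earlier in the order E, F, D, B, A, C, so processing vertices in that order labels each vertex after all of its successors.
E: no outgoing edge → L
F: no outgoing edge → L
D: can move to F, which is L ⇒ W
B: the only move is to D(W), a W ⇒ L
A: can move to B, which is L ⇒ W
C: can move to B, which is L ⇒ W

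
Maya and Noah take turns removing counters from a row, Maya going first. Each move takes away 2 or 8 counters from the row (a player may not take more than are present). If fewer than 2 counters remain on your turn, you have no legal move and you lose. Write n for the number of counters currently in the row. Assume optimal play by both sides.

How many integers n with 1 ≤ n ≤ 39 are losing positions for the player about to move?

Compute win/loss labels from the base case upward. A position with no move is L. Any other position is W if it can reach an L in one move, else L.
n=0: no move → L
n=1: no move → L
n=2: →0(L), so W
n=3: →1(L), so W
n=4: →2(W) only, which is W, so L
n=5: →3(W) only, which is W, so L
n=6: →4(L), so W
n=7: →5(L), so W
n=8: →0(L), so W
n=9: →1(L), so W
n=10: →8(W), 2(W) — all W, so L
n=11: →9(W), 3(W) — all W, so L
n=12: →10(L), so W
n=13: →11(L), so W
n=14: →12(W), 6(W) — all W, so L
n=15: →13(W), 7(W) — all W, so L
n=16: →14(L), so W
n=17: →15(L), so W
n=18: →10(L), so W
n=19: →11(L), so W
n=20: →18(W), 12(W) — all W, so L
n=21: →19(W), 13(W) — all W, so L
n=22: →20(L), so W
n=23: →21(L), so W
n=24: →22(W), 16(W) — all W, so L
n=25: →23(W), 17(W) — all W, so L
n=26: →24(L), so W
n=27: →25(L), so W
n=28: →20(L), so W
n=29: →21(L), so W
n=30: →28(W), 22(W) — all W, so L
n=31: →29(W), 23(W) — all W, so L
n=32: →30(L), so W
n=33: →31(L), so W
n=34: →32(W), 26(W) — all W, so L
n=35: →33(W), 27(W) — all W, so L
n=36: →34(L), so W
n=37: →35(L), so W
n=38: →30(L), so W
n=39: →31(L), so W
L entries with 1 ≤ n ≤ 39 (n=0 is outside the asked range and is not counted): n = 1, 4, 5, 10, 11, 14, 15, 20, 21, 24, 25, 30, 31, 34, 35; that makes 15.

15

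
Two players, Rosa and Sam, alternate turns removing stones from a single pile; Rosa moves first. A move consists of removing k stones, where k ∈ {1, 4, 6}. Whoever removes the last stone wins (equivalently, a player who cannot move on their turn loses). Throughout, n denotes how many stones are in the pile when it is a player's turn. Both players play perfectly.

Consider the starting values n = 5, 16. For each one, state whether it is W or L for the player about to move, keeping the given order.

Compute win/loss labels from the base case upward. A position with no move is L. Any other position is W if it can reach an L in one move, else L.
n=0: no move → L
n=1: reaches L-position 0 → W
n=2: only reaches 1(W), which is W → L
n=3: reaches L-position 2 → W
n=4: reaches L-position 0 → W
n=5: only reaches 4(W), 1(W), all W → L
n=6: reaches L-position 5 → W
n=7: only reaches 6(W), 3(W), 1(W), all W → L
n=8: reaches L-position 7 → W
n=9: reaches L-position 5 → W
n=10: only reaches 9(W), 6(W), 4(W), all W → L
n=11: reaches L-position 10 → W
n=12: only reaches 11(W), 8(W), 6(W), all W → L
n=13: reaches L-position 12 → W
n=14: reaches L-position 10 → W
n=15: only reaches 14(W), 11(W), 9(W), all W → L
n=16: reaches L-position 15 → W

5: L, 16: W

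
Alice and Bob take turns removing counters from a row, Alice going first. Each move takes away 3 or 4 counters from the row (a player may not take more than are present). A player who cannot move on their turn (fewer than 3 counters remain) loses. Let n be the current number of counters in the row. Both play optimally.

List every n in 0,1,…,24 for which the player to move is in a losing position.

0, 1, 2, 7, 8, 9, 14, 15, 16, 21, 22, 23

Work bottom-up. With no move the player to move loses. Otherwise the position is W if at least one move leads to an L position for the opponent, and L if every move leads to a W.
n=0: no move → L
n=1: no move → L
n=2: no move → L
n=3: can move to 0, which is L ⇒ W
n=4: can move to 1, which is L ⇒ W
n=5: can move to 2, which is L ⇒ W
n=6: can move to 2, which is L ⇒ W
n=7: moves to 4(W), 3(W); every one is W ⇒ L
n=8: moves to 5(W), 4(W); every one is W ⇒ L
n=9: moves to 6(W), 5(W); every one is W ⇒ L
n=10: can move to 7, which is L ⇒ W
n=11: can move to 8, which is L ⇒ W
n=12: can move to 9, which is L ⇒ W
n=13: can move to 9, which is L ⇒ W
n=14: moves to 11(W), 10(W); every one is W ⇒ L
n=15: moves to 12(W), 11(W); every one is W ⇒ L
n=16: moves to 13(W), 12(W); every one is W ⇒ L
n=17: can move to 14, which is L ⇒ W
n=18: can move to 15, which is L ⇒ W
n=19: can move to 16, which is L ⇒ W
n=20: can move to 16, which is L ⇒ W
n=21: moves to 18(W), 17(W); every one is W ⇒ L
n=22: moves to 19(W), 18(W); every one is W ⇒ L
n=23: moves to 20(W), 19(W); every one is W ⇒ L
n=24: can move to 21, which is L ⇒ W
Reading off the rows marked L gives the requested list; there are 12 such values of n.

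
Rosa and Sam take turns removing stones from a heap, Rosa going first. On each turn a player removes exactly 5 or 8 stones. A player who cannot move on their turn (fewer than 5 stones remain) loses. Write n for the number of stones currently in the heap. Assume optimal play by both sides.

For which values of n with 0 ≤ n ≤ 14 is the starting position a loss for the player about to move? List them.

Compute win/loss labels from the base case upward. A position with no move is L. Any other position is W if it can reach an L in one move, else L.
n=0: no move → L
n=1: no move → L
n=2: no move → L
n=3: no move → L
n=4: no move → L
n=5: →0(L), so W
n=6: →1(L), so W
n=7: →2(L), so W
n=8: →3(L), so W
n=9: →4(L), so W
n=10: →2(L), so W
n=11: →3(L), so W
n=12: →4(L), so W
n=13: →8(W), 5(W) — all W, so L
n=14: →9(W), 6(W) — all W, so L
Reading off the rows marked L gives the requested list; there are 7 such values of n.

0, 1, 2, 3, 4, 13, 14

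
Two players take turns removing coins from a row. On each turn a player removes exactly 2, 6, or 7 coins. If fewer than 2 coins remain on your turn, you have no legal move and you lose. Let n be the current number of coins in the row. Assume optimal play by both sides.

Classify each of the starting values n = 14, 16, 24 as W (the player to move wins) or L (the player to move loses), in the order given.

Work bottom-up. With no move the player to move loses. Otherwise the position is W if at least one move leads to an L position for the opponent, and L if every move leads to a W.
n=0: no move → L
n=1: no move → L
n=2: W (go to 0, an L position)
n=3: W (go to 1, an L position)
n=4: L (sole option 2(W) is W)
n=5: L (sole option 3(W) is W)
n=6: W (go to 4, an L position)
n=7: W (go to 5, an L position)
n=8: W (go to 1, an L position)
n=9: L (options 7(W), 3(W), 2(W) are all W)
n=10: W (go to 4, an L position)
n=11: W (go to 9, an L position)
n=12: W (go to 5, an L position)
n=13: L (options 11(W), 7(W), 6(W) are all W)
n=14: L (options 12(W), 8(W), 7(W) are all W)
n=15: W (go to 13, an L position)
n=16: W (go to 14, an L position)
n=17: L (options 15(W), 11(W), 10(W) are all W)
n=18: L (options 16(W), 12(W), 11(W) are all W)
n=19: W (go to 17, an L position)
n=20: W (go to 18, an L position)
n=21: W (go to 14, an L position)
n=22: L (options 20(W), 16(W), 15(W) are all W)
n=23: W (go to 17, an L position)
n=24: W (go to 22, an L position)

14: L, 16: W, 24: W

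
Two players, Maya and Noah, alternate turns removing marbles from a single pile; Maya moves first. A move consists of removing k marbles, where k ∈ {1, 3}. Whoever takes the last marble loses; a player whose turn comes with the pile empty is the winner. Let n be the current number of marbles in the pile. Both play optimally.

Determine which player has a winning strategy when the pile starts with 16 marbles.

Positions with no move are W. A position that does have a move is losing for the player to move precisely when every available move leads to a winning position for the opponent. Fill in the labels:
n=0: no move; the opponent has just taken the last marble and therefore loses → W
n=1: the only move is to 0(W), a W ⇒ L
n=2: can move to 1, which is L ⇒ W
n=3: moves to 2(W), 0(W); every one is W ⇒ L
n=4: can move to 3, which is L ⇒ W
n=5: moves to 4(W), 2(W); every one is W ⇒ L
n=6: can move to 5, which is L ⇒ W
n=7: moves to 6(W), 4(W); every one is W ⇒ L
n=8: can move to 7, which is L ⇒ W
n=9: moves to 8(W), 6(W); every one is W ⇒ L
n=10: can move to 9, which is L ⇒ W
n=11: moves to 10(W), 8(W); every one is W ⇒ L
n=12: can move to 11, which is L ⇒ W
n=13: moves to 12(W), 10(W); every one is W ⇒ L
n=14: can move to 13, which is L ⇒ W
n=15: moves to 14(W), 12(W); every one is W ⇒ L
n=16: can move to 15, which is L ⇒ W
From 16 Maya can remove 1, leaving 15, reaching an L position.

Maya wins.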